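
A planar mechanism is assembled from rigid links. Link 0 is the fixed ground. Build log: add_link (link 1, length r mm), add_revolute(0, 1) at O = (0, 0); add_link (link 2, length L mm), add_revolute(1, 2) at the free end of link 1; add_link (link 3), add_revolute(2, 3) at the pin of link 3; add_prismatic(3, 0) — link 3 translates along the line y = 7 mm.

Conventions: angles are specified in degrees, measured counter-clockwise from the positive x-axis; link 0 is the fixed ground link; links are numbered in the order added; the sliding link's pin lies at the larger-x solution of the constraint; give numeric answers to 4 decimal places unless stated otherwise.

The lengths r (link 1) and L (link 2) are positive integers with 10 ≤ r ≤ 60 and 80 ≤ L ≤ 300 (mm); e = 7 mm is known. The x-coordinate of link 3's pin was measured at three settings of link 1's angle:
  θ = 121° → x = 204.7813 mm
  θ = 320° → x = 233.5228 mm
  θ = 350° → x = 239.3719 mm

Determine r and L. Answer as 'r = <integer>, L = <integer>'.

constraint per measurement: (x − r cos θ)² + (r sin θ − e)² = L²
subtracting the θ₁ and θ₂ equations cancels the r² and L² terms:
r = (x₁² − x₂²) / (2[(x₁cos θ₁ + e sin θ₁) − (x₂cos θ₂ + e sin θ₂)]) = 23.0000 → r = 23
L² = (x₁ − r cos θ₁)² + (r sin θ₁ − e)² = 47089.0006 → L = 217.0000 → L = 217
check at θ₃=350°: x = 239.3719 (printed 239.3719) ✓

r = 23, L = 217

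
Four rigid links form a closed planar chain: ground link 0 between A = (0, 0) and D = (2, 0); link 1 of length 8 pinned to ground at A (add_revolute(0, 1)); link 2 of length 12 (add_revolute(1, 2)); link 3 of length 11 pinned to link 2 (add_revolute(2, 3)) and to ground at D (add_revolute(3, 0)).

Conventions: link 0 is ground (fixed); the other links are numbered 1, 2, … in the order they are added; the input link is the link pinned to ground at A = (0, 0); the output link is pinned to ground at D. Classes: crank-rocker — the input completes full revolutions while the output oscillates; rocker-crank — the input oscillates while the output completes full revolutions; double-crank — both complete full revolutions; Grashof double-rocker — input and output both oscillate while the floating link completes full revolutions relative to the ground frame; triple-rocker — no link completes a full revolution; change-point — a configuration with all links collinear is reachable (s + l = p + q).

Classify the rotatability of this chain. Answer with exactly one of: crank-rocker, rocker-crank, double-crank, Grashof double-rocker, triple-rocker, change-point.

lengths: ground=2, input=8, coupler=12, output=11
sorted: s=2 (shortest), l=12 (longest), p+q=19
s + l = 14 vs p + q = 19
s + l < p + q (Grashof) with shortest = ground link → double-crank

double-crank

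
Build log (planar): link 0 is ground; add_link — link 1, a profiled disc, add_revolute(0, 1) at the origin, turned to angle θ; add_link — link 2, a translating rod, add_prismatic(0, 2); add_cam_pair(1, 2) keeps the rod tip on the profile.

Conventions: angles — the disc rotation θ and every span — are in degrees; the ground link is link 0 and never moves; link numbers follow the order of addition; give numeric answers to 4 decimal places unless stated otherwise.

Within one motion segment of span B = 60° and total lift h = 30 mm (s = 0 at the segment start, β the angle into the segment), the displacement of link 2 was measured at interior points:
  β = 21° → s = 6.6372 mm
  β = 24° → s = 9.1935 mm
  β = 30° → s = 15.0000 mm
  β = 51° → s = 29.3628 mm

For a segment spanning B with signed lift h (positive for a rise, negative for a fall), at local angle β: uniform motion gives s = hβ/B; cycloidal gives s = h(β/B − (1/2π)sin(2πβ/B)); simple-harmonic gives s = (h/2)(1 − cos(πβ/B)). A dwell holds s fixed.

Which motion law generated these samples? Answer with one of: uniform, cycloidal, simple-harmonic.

candidates at β/B = r: uniform s = h·r (linear in β); cycloidal s = h·(r − sin(2πr)/(2π)); simple-harmonic s = (h/2)(1 − cos(πr))
β=21°: printed 6.6372 | uniform 10.5000, cycloidal 6.6372, simple-harmonic 8.1901
β=24°: printed 9.1935 | uniform 12.0000, cycloidal 9.1935, simple-harmonic 10.3647
β=30°: printed 15.0000 | uniform 15.0000, cycloidal 15.0000, simple-harmonic 15.0000
β=51°: printed 29.3628 | uniform 25.5000, cycloidal 29.3628, simple-harmonic 28.3651
only one law matches every sample → cycloidal

cycloidal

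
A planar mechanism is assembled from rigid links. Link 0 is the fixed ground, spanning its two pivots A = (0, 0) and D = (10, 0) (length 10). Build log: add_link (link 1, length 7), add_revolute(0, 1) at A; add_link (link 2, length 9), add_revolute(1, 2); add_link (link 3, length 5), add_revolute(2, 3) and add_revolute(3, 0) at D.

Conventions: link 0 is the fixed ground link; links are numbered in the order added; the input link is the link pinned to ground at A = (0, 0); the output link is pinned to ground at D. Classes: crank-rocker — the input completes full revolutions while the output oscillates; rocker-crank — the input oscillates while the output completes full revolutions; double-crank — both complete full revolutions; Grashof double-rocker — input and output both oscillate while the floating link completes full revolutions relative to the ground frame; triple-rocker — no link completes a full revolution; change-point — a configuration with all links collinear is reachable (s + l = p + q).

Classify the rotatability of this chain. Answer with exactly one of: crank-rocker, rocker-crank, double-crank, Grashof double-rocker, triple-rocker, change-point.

lengths: ground=10, input=7, coupler=9, output=5
sorted: s=5 (shortest), l=10 (longest), p+q=16
s + l = 15 vs p + q = 16
s + l < p + q (Grashof) with shortest = output link → rocker-crank

rocker-crank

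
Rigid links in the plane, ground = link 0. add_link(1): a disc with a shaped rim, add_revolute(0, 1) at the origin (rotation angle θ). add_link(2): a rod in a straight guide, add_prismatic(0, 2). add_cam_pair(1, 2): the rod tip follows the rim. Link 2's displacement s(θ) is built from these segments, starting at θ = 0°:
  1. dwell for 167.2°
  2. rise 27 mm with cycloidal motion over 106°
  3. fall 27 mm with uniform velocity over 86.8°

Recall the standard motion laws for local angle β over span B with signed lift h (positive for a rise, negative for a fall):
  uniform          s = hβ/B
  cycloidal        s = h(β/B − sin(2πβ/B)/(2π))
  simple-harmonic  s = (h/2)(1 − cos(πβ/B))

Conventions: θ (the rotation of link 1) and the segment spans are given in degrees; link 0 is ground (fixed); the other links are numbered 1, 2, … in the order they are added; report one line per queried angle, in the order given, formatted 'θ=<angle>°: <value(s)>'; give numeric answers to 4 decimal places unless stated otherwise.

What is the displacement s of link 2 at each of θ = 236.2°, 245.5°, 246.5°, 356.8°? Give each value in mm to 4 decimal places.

segment 1 (0° to 167.2°, dwell): s unchanged at 0.0000
θ = 236.2° falls in segment 2 (167.2° to 273.2°, cycloidal, h = 27): β = 236.2 − 167.2 = 69°, B = 106°; Δs = 27·(0.6509 − sin(2π·0.6509)/(2π)) = 21.0669; s = 0.0000 + 21.0669 = 21.0669
θ = 245.5° falls in segment 2 (167.2° to 273.2°, cycloidal, h = 27): β = 245.5 − 167.2 = 78.3°, B = 106°; Δs = 27·(0.7387 − sin(2π·0.7387)/(2π)) = 24.2307; s = 0.0000 + 24.2307 = 24.2307
θ = 246.5° falls in segment 2 (167.2° to 273.2°, cycloidal, h = 27): β = 246.5 − 167.2 = 79.3°, B = 106°; Δs = 27·(0.7481 − sin(2π·0.7481)/(2π)) = 24.4959; s = 0.0000 + 24.4959 = 24.4959
segment 2 (167.2° to 273.2°, cycloidal, h = 27) is passed completely: s = 0.0000 + (27) = 27.0000
θ = 356.8° falls in segment 3 (273.2° to 360°, uniform, h = -27): β = 356.8 − 273.2 = 83.6°, B = 86.8°; Δs = -27·83.6/86.8 = -26.0046; s = 27.0000 − 26.0046 = 0.9954

θ=236.2°: 21.0669
θ=245.5°: 24.2307
θ=246.5°: 24.4959
θ=356.8°: 0.9954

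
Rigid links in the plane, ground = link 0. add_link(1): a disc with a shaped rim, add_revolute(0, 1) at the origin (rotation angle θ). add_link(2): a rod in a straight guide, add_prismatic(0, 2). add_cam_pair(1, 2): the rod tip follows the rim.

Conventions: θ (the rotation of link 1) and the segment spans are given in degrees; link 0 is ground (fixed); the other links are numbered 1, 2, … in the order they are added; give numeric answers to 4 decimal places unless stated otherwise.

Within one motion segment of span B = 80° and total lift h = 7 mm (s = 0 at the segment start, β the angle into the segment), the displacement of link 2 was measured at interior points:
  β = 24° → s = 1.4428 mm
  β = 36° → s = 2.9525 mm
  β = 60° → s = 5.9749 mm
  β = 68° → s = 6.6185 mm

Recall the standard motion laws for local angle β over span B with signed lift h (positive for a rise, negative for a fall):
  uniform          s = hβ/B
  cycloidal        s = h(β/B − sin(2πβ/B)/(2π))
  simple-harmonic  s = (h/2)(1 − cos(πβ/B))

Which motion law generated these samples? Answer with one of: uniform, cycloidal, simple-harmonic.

candidates at β/B = r: uniform s = h·r (linear in β); cycloidal s = h·(r − sin(2πr)/(2π)); simple-harmonic s = (h/2)(1 − cos(πr))
β=24°: printed 1.4428 | uniform 2.1000, cycloidal 1.0404, simple-harmonic 1.4428
β=36°: printed 2.9525 | uniform 3.1500, cycloidal 2.8057, simple-harmonic 2.9525
β=60°: printed 5.9749 | uniform 5.2500, cycloidal 6.3641, simple-harmonic 5.9749
β=68°: printed 6.6185 | uniform 5.9500, cycloidal 6.8513, simple-harmonic 6.6185
only one law matches every sample → simple-harmonic

simple-harmonic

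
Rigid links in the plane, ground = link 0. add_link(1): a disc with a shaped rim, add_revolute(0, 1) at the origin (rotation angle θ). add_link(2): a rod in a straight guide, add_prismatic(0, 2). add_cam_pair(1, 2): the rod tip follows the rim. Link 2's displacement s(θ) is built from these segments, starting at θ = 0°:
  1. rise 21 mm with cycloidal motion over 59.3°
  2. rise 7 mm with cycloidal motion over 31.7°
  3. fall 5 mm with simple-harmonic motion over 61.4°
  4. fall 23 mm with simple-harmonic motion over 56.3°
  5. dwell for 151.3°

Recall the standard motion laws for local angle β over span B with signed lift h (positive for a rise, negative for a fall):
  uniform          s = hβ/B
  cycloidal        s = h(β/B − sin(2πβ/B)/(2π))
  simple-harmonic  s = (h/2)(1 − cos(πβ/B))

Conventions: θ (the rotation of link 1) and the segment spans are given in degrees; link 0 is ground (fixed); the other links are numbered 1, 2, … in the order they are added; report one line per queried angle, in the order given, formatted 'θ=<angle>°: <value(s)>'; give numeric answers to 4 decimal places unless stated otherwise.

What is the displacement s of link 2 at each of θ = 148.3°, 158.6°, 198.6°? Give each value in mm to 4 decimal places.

segment 1 (0° to 59.3°, cycloidal, h = 21) is passed completely: s = 0.0000 + (21) = 21.0000
segment 2 (59.3° to 91°, cycloidal, h = 7) is passed completely: s = 21.0000 + (7) = 28.0000
θ = 148.3° falls in segment 3 (91° to 152.4°, simple-harmonic, h = -5): β = 148.3 − 91 = 57.3°, B = 61.4°; Δs = -5/2·(1 − cos(π·0.9332)) = -4.9452; s = 28.0000 − 4.9452 = 23.0548
segment 3 (91° to 152.4°, simple-harmonic, h = -5) is passed completely: s = 28.0000 + (-5) = 23.0000
θ = 158.6° falls in segment 4 (152.4° to 208.7°, simple-harmonic, h = -23): β = 158.6 − 152.4 = 6.2°, B = 56.3°; Δs = -23/2·(1 − cos(π·0.1101)) = -0.6814; s = 23.0000 − 0.6814 = 22.3186
θ = 198.6° falls in segment 4 (152.4° to 208.7°, simple-harmonic, h = -23): β = 198.6 − 152.4 = 46.2°, B = 56.3°; Δs = -23/2·(1 − cos(π·0.8206)) = -21.2214; s = 23.0000 − 21.2214 = 1.7786

θ=148.3°: 23.0548
θ=158.6°: 22.3186
θ=198.6°: 1.7786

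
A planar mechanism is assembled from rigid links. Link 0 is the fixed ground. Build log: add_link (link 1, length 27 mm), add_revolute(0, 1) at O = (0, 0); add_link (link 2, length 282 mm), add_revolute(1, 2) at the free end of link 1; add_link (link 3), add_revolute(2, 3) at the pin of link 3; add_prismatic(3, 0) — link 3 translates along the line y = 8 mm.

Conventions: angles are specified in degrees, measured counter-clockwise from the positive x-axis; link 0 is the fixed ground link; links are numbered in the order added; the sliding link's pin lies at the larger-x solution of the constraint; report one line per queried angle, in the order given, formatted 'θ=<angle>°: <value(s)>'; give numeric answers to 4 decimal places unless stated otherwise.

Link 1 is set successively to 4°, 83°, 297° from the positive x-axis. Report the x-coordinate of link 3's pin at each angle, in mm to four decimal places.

geometry: r = 27 mm, L = 282 mm, e = 8 mm
θ=4°: crank pin P = (r cos θ, r sin θ) = (26.934229, 1.883425)
θ=4°: h = r sin θ − e = 1.883425 − 8 = -6.116575
θ=4°: x = r cos θ + √(L² − h²) = 26.934229 + 281.933658 = 308.867887
θ=83°: crank pin P = (r cos θ, r sin θ) = (3.290472, 26.798746)
θ=83°: h = r sin θ − e = 26.798746 − 8 = 18.798746
θ=83°: x = r cos θ + √(L² − h²) = 3.290472 + 281.372719 = 284.663192
θ=297°: crank pin P = (r cos θ, r sin θ) = (12.257743, -24.057176)
θ=297°: h = r sin θ − e = -24.057176 − 8 = -32.057176
θ=297°: x = r cos θ + √(L² − h²) = 12.257743 + 280.171978 = 292.429722

θ=4°: 308.8679
θ=83°: 284.6632
θ=297°: 292.4297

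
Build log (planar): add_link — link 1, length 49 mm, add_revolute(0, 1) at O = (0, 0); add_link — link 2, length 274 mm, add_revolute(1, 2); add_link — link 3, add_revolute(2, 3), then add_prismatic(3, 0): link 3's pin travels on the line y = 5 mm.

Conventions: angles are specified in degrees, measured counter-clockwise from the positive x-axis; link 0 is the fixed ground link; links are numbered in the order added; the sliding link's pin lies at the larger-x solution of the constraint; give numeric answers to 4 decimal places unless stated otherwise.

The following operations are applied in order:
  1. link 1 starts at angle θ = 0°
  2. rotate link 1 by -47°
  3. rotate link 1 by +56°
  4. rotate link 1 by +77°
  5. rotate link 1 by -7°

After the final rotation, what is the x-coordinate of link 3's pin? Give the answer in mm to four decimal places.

geometry: r = 49 mm, L = 274 mm, e = 5 mm; θ starts at 0°
rotate link 1 by -47°: θ ← 0° -47° = -47°
rotate link 1 by +56°: θ ← -47° +56° = 9°
rotate link 1 by +77°: θ ← 9° +77° = 86°
rotate link 1 by -7°: θ ← 86° -7° = 79°
crank pin P = (r cos θ, r sin θ) = (9.349641, 48.099732)
h = r sin θ − e = 48.099732 − 5 = 43.099732
x = r cos θ + √(L² − h²) = 9.349641 + 270.589011 = 279.938652

279.9387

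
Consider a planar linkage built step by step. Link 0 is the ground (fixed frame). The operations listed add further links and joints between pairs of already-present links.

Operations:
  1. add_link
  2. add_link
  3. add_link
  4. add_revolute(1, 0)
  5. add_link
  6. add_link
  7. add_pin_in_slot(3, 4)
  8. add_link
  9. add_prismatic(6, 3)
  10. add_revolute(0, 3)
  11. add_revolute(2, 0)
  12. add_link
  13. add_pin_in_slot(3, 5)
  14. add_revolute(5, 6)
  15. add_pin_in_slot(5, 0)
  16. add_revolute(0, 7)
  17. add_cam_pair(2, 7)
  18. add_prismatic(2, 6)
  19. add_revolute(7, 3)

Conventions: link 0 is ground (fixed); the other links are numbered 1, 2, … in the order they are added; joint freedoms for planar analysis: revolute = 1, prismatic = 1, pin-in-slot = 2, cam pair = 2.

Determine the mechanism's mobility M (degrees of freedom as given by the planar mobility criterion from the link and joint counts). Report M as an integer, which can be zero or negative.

(L,J1,J2)=(1,0,0); link0 fixed
link1: (2,0,0)
link2: (3,0,0)
link3: (4,0,0)
R 1-0 [J1]: (4,1,0)
link4: (5,1,0)
link5: (6,1,0)
PS 3-4 [J2]: (6,1,1)
link6: (7,1,1)
P 6-3 [J1]: (7,2,1)
R 0-3 [J1]: (7,3,1)
R 2-0 [J1]: (7,4,1)
link7: (8,4,1)
PS 3-5 [J2]: (8,4,2)
R 5-6 [J1]: (8,5,2)
PS 5-0 [J2]: (8,5,3)
R 0-7 [J1]: (8,6,3)
C 2-7 [J2]: (8,6,4)
P 2-6 [J1]: (8,7,4)
R 7-3 [J1]: (8,8,4)
Grübler: 3·7 − 2·8 − 4 = 1

M = 1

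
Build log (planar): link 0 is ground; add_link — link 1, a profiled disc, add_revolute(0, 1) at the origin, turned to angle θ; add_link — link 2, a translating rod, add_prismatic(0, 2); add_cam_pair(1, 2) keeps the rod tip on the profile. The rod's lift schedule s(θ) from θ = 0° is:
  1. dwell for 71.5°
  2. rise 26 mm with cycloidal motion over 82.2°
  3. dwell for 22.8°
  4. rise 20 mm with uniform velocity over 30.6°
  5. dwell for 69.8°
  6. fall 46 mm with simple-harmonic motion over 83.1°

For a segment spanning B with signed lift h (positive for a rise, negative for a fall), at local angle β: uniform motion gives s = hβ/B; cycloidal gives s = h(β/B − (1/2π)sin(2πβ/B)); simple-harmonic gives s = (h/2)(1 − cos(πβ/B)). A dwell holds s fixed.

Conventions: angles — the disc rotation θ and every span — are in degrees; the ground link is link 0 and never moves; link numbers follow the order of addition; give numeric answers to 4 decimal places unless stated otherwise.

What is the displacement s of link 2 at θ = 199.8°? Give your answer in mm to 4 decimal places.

seg 1 [0°–71.5°] dwell: s stays 0.0000
seg 2 [71.5°–153.7°] cycloidal, h=26: full span → s += 26 → s = 26.0000
seg 3 [153.7°–176.5°] dwell: s stays 26.0000
seg 4 [176.5°–207.1°] uniform, h=20: θ=199.8° here. β=23.3, B=30.6. 20·23.3/30.6 = 15.2288 → s = 41.2288

41.2288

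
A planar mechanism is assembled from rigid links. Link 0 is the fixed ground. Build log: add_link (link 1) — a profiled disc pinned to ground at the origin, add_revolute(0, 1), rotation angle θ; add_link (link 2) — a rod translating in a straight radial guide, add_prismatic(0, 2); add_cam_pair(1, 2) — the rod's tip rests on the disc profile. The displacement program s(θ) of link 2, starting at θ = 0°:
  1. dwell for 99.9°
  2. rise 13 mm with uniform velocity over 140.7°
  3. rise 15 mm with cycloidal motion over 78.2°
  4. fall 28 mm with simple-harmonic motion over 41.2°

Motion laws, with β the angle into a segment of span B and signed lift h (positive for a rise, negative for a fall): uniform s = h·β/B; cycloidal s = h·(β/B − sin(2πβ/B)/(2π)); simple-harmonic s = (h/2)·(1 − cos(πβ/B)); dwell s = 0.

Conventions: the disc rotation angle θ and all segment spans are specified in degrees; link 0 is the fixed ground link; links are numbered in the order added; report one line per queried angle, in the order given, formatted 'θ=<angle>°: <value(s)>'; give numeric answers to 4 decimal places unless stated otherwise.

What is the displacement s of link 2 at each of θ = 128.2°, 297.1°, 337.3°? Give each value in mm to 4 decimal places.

seg 1 [0°–99.9°] dwell: s stays 0.0000
seg 2 [99.9°–240.6°] uniform, h=13: θ=128.2° here. β=28.3, B=140.7. 13·28.3/140.7 = 2.6148 → s = 2.6148
seg 2 [99.9°–240.6°] uniform, h=13: full span → s += 13 → s = 13.0000
seg 3 [240.6°–318.8°] cycloidal, h=15: θ=297.1° here. β=56.5, B=78.2. 15·(0.7225 − sin(2π·0.7225)/(2π)) = 13.1894 → s = 26.1894
seg 3 [240.6°–318.8°] cycloidal, h=15: full span → s += 15 → s = 28.0000
seg 4 [318.8°–360°] simple-harmonic, h=-28: θ=337.3° here. β=18.5, B=41.2. -28/2·(1 − cos(π·0.4490)) = -11.7678 → s = 16.2322

θ=128.2°: 2.6148
θ=297.1°: 26.1894
θ=337.3°: 16.2322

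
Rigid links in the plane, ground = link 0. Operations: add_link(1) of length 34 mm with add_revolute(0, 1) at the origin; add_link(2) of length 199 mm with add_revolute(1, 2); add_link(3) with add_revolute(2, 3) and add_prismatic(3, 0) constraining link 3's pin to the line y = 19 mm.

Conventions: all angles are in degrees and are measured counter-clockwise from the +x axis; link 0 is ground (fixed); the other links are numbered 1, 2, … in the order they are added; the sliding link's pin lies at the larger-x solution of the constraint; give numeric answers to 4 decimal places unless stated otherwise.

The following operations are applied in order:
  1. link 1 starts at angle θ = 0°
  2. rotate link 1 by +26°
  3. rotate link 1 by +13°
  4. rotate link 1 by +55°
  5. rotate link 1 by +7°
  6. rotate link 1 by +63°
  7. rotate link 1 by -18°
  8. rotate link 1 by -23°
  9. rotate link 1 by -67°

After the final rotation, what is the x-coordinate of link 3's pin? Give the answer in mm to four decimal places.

geometry: r = 34 mm, L = 199 mm, e = 19 mm; θ starts at 0°
rotate link 1 by +26°: θ ← 0° +26° = 26°
rotate link 1 by +13°: θ ← 26° +13° = 39°
rotate link 1 by +55°: θ ← 39° +55° = 94°
rotate link 1 by +7°: θ ← 94° +7° = 101°
rotate link 1 by +63°: θ ← 101° +63° = 164°
rotate link 1 by -18°: θ ← 164° -18° = 146°
rotate link 1 by -23°: θ ← 146° -23° = 123°
rotate link 1 by -67°: θ ← 123° -67° = 56°
crank pin P = (r cos θ, r sin θ) = (19.012559, 28.187277)
h = r sin θ − e = 28.187277 − 19 = 9.187277
x = r cos θ + √(L² − h²) = 19.012559 + 198.787811 = 217.800370

217.8004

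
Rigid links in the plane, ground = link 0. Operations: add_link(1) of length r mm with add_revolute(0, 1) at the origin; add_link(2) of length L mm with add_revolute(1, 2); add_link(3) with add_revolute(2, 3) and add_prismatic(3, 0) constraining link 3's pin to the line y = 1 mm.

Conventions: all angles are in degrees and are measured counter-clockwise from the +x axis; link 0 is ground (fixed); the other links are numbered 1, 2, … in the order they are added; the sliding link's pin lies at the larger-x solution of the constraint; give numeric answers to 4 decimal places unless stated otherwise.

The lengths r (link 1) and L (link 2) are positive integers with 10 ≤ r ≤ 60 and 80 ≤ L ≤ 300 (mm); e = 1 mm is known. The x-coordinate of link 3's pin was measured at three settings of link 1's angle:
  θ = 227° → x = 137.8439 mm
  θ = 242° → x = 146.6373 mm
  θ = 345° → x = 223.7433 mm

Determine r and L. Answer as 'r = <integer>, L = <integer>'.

constraint per measurement: (x − r cos θ)² + (r sin θ − e)² = L²
subtracting the θ₁ and θ₂ equations cancels the r² and L² terms:
r = (x₁² − x₂²) / (2[(x₁cos θ₁ + e sin θ₁) − (x₂cos θ₂ + e sin θ₂)]) = 49.9998 → r = 50
L² = (x₁ − r cos θ₁)² + (r sin θ₁ − e)² = 30976.0075 → L = 176.0000 → L = 176
check at θ₃=345°: x = 223.7433 (printed 223.7433) ✓

r = 50, L = 176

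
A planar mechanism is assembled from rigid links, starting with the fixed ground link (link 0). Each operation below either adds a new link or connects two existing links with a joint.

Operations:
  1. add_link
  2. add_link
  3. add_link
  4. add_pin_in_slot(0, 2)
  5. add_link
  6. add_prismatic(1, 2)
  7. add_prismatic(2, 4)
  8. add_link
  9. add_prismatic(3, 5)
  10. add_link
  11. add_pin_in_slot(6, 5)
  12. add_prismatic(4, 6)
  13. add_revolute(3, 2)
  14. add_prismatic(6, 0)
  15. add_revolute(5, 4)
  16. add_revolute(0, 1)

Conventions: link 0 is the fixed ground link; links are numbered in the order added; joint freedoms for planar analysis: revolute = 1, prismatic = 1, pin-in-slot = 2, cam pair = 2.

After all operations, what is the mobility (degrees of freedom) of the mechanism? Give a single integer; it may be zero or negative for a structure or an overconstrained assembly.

L=1 J1=0 J2=0
add link → L=2 J1=0 J2=0
add link → L=3 J1=0 J2=0
add link → L=4 J1=0 J2=0
PS@0,2 dof=2 J2 → L=4 J1=0 J2=1
add link → L=5 J1=0 J2=1
P@1,2 dof=1 J1 → L=5 J1=1 J2=1
P@2,4 dof=1 J1 → L=5 J1=2 J2=1
add link → L=6 J1=2 J2=1
P@3,5 dof=1 J1 → L=6 J1=3 J2=1
add link → L=7 J1=3 J2=1
PS@6,5 dof=2 J2 → L=7 J1=3 J2=2
P@4,6 dof=1 J1 → L=7 J1=4 J2=2
R@3,2 dof=1 J1 → L=7 J1=5 J2=2
P@6,0 dof=1 J1 → L=7 J1=6 J2=2
R@5,4 dof=1 J1 → L=7 J1=7 J2=2
R@0,1 dof=1 J1 → L=7 J1=8 J2=2
M=3(L−1)−2J1−J2=3·6−2·8−2=0

M = 0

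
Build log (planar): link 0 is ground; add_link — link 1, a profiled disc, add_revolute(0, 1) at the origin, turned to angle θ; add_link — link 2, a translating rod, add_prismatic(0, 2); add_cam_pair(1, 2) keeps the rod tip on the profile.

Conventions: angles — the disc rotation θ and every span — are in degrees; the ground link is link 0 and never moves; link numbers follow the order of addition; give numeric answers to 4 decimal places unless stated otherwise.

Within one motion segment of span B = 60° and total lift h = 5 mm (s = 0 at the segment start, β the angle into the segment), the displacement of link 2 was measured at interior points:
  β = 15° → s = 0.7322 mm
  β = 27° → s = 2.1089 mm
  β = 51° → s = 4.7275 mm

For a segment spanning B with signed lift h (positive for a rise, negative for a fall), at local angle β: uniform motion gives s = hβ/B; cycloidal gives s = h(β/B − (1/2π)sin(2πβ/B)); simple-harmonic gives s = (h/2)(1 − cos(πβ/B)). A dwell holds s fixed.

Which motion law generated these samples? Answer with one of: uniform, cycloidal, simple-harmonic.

candidates at β/B = r: uniform s = h·r (linear in β); cycloidal s = h·(r − sin(2πr)/(2π)); simple-harmonic s = (h/2)(1 − cos(πr))
β=15°: printed 0.7322 | uniform 1.2500, cycloidal 0.4542, simple-harmonic 0.7322
β=27°: printed 2.1089 | uniform 2.2500, cycloidal 2.0041, simple-harmonic 2.1089
β=51°: printed 4.7275 | uniform 4.2500, cycloidal 4.8938, simple-harmonic 4.7275
only one law matches every sample → simple-harmonic

simple-harmonic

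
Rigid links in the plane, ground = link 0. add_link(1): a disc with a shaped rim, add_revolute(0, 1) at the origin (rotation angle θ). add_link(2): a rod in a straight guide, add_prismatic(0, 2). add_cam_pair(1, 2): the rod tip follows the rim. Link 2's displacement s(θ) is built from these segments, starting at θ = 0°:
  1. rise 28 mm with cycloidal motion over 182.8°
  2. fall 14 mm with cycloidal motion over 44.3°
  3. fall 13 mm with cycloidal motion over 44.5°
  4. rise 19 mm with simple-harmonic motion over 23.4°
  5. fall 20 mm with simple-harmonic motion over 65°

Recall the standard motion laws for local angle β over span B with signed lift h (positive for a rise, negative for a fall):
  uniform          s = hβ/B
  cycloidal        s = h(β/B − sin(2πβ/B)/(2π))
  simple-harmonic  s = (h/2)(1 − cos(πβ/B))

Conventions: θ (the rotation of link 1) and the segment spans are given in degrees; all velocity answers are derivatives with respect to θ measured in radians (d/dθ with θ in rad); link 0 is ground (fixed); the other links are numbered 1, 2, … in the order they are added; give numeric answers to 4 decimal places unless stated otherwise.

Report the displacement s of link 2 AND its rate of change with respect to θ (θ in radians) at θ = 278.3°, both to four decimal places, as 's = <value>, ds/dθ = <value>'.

segment 1 (0° to 182.8°, cycloidal, h = 28) is passed completely: s = 0.0000 + (28) = 28.0000
segment 2 (182.8° to 227.1°, cycloidal, h = -14) is passed completely: s = 28.0000 + (-14) = 14.0000
segment 3 (227.1° to 271.6°, cycloidal, h = -13) is passed completely: s = 14.0000 + (-13) = 1.0000
θ = 278.3° falls in segment 4 (271.6° to 295°, simple-harmonic, h = 19): β = 278.3 − 271.6 = 6.7°, B = 23.4°; Δs = 19/2·(1 − cos(π·0.2863)) = 3.5911; s = 1.0000 + 3.5911 = 4.5911
velocity in seg [271.6°–295°] (simple-harmonic), θ in radians: β = 6.7° = 0.1169 rad, B = 23.4° = 0.4084 rad; ds/dθ = (πh/(2B)) sin(πβ/B) = (π·19/(2·0.4084)) sin(π·0.2863) = 57.221121 mm/rad

s = 4.5911, ds/dθ = 57.2211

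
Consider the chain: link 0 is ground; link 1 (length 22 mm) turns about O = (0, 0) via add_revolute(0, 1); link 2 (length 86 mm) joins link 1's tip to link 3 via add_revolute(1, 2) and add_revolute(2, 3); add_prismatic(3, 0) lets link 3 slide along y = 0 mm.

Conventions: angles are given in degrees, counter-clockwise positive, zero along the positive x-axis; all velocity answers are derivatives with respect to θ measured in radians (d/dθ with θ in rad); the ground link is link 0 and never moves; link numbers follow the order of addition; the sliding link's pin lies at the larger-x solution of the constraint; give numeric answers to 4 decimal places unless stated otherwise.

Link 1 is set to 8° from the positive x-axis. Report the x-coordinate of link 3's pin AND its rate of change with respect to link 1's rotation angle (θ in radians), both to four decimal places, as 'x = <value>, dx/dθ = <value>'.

geometry: r = 22 mm, L = 86 mm, e = 0 mm
crank pin P = (r cos θ, r sin θ) = (21.785898, 3.061808)
h = r sin θ − e = 3.061808 − 0 = 3.061808
x = r cos θ + √(L² − h²) = 21.785898 + 85.945479 = 107.731376
dx/dθ = −r sin θ − h·r cos θ/√(L² − h²) (θ in radians; h = 3.061808) = -3.837931

x = 107.7314, dx/dθ = -3.8379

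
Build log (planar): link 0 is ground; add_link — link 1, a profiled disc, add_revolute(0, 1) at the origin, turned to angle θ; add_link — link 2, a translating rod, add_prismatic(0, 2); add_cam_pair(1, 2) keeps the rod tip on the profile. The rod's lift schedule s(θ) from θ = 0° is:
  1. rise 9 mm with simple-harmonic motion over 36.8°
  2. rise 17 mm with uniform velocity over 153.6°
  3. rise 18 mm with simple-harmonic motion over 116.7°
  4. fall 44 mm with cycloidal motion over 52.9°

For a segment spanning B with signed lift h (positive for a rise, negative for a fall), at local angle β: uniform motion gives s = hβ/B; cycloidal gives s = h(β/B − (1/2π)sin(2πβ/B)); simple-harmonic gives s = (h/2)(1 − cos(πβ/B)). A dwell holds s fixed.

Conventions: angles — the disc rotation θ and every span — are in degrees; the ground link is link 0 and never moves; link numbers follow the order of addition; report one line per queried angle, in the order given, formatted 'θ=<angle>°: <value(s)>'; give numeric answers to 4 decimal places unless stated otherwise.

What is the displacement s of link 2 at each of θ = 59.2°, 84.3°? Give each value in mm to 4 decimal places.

seg 1 [0°–36.8°] simple-harmonic, h=9: full span → s += 9 → s = 9.0000
seg 2 [36.8°–190.4°] uniform, h=17: θ=59.2° here. β=22.4, B=153.6. 17·22.4/153.6 = 2.4792 → s = 11.4792
seg 2 [36.8°–190.4°] uniform, h=17: θ=84.3° here. β=47.5, B=153.6. 17·47.5/153.6 = 5.2572 → s = 14.2572

θ=59.2°: 11.4792
θ=84.3°: 14.2572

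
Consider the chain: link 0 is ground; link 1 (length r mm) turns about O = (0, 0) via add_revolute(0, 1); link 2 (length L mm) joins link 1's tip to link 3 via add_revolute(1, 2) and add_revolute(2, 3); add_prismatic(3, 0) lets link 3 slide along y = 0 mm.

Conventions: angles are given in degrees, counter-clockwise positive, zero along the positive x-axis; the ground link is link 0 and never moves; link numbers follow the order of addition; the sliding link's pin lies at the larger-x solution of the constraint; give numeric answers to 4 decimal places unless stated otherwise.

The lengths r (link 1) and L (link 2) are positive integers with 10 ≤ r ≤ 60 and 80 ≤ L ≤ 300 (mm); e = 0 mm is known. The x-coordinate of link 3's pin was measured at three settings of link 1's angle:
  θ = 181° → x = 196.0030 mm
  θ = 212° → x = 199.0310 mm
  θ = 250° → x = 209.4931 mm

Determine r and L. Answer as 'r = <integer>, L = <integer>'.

constraint per measurement: (x − r cos θ)² + (r sin θ − e)² = L²
subtracting the θ₁ and θ₂ equations cancels the r² and L² terms:
r = (x₁² − x₂²) / (2[(x₁cos θ₁ + e sin θ₁) − (x₂cos θ₂ + e sin θ₂)]) = 22.0002 → r = 22
L² = (x₁ − r cos θ₁)² + (r sin θ₁ − e)² = 47523.9945 → L = 218.0000 → L = 218
check at θ₃=250°: x = 209.4931 (printed 209.4931) ✓

r = 22, L = 218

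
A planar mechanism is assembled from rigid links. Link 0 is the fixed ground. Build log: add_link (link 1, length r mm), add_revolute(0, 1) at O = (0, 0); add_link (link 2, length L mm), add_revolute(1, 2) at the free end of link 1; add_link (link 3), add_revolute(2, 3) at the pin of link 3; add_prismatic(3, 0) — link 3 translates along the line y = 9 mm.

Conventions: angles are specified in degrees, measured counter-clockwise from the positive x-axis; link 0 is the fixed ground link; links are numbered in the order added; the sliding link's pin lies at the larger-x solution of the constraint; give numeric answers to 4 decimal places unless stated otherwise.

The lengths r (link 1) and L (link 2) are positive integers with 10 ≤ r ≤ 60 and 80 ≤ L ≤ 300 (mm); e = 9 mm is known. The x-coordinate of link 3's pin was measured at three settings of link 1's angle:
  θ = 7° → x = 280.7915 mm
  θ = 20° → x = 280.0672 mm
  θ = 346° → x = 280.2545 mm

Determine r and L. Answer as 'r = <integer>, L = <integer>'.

constraint per measurement: (x − r cos θ)² + (r sin θ − e)² = L²
subtracting the θ₁ and θ₂ equations cancels the r² and L² terms:
r = (x₁² − x₂²) / (2[(x₁cos θ₁ + e sin θ₁) − (x₂cos θ₂ + e sin θ₂)]) = 15.0010 → r = 15
L² = (x₁ − r cos θ₁)² + (r sin θ₁ − e)² = 70756.0061 → L = 266.0000 → L = 266
check at θ₃=346°: x = 280.2545 (printed 280.2545) ✓

r = 15, L = 266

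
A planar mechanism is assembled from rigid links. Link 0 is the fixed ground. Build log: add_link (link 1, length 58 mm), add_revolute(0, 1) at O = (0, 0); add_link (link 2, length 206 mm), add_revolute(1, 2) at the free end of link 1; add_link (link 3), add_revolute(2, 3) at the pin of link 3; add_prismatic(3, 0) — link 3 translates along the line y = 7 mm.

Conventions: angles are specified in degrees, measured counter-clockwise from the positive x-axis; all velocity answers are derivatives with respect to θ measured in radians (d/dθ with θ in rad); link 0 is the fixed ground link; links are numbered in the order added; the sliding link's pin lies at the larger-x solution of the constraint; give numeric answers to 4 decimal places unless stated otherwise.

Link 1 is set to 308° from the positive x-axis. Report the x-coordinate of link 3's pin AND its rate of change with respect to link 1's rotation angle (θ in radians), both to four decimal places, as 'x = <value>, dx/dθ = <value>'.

geometry: r = 58 mm, L = 206 mm, e = 7 mm
crank pin P = (r cos θ, r sin θ) = (35.708366, -45.704624)
h = r sin θ − e = -45.704624 − 7 = -52.704624
x = r cos θ + √(L² − h²) = 35.708366 + 199.143724 = 234.852089
dx/dθ = −r sin θ − h·r cos θ/√(L² − h²) (θ in radians; h = -52.704624) = 55.155065

x = 234.8521, dx/dθ = 55.1551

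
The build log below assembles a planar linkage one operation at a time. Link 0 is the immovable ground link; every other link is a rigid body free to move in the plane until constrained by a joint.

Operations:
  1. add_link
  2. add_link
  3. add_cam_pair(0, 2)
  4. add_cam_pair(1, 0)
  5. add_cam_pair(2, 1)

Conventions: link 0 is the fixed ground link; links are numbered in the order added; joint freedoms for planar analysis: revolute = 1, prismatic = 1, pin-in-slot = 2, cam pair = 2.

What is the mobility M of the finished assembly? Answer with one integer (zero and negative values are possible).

(L,J1,J2)=(1,0,0); link0 fixed
link1: (2,0,0)
link2: (3,0,0)
C 0-2 [J2]: (3,0,1)
C 1-0 [J2]: (3,0,2)
C 2-1 [J2]: (3,0,3)
Grübler: 3·2 − 2·0 − 3 = 3

M = 3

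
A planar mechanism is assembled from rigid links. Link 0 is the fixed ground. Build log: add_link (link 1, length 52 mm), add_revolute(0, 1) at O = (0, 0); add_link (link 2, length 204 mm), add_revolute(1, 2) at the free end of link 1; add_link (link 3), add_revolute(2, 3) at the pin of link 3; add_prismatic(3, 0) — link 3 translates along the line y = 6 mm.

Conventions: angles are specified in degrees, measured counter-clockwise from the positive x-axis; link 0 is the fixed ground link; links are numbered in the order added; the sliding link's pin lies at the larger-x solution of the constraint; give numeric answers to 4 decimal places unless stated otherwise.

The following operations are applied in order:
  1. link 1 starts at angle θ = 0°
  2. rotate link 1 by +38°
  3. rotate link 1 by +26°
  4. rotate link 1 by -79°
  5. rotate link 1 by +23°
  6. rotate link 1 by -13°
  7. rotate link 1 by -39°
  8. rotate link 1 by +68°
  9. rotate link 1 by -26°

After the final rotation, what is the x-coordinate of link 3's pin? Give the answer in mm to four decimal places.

geometry: r = 52 mm, L = 204 mm, e = 6 mm; θ starts at 0°
rotate link 1 by +38°: θ ← 0° +38° = 38°
rotate link 1 by +26°: θ ← 38° +26° = 64°
rotate link 1 by -79°: θ ← 64° -79° = -15°
rotate link 1 by +23°: θ ← -15° +23° = 8°
rotate link 1 by -13°: θ ← 8° -13° = -5°
rotate link 1 by -39°: θ ← -5° -39° = -44°
rotate link 1 by +68°: θ ← -44° +68° = 24°
rotate link 1 by -26°: θ ← 24° -26° = -2°
crank pin P = (r cos θ, r sin θ) = (51.968323, -1.814774)
h = r sin θ − e = -1.814774 − 6 = -7.814774
x = r cos θ + √(L² − h²) = 51.968323 + 203.850262 = 255.818585

255.8186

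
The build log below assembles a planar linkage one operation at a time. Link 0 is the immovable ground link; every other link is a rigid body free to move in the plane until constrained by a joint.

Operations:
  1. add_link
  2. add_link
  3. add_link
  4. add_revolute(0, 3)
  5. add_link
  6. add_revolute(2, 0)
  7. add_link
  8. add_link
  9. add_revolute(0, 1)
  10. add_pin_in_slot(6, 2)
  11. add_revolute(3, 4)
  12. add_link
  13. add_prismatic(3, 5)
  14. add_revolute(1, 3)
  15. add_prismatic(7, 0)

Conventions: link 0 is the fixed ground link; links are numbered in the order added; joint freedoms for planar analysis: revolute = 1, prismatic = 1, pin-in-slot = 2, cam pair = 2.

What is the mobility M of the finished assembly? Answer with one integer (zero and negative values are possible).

L=1 J1=0 J2=0
add link → L=2 J1=0 J2=0
add link → L=3 J1=0 J2=0
add link → L=4 J1=0 J2=0
R@0,3 dof=1 J1 → L=4 J1=1 J2=0
add link → L=5 J1=1 J2=0
R@2,0 dof=1 J1 → L=5 J1=2 J2=0
add link → L=6 J1=2 J2=0
add link → L=7 J1=2 J2=0
R@0,1 dof=1 J1 → L=7 J1=3 J2=0
PS@6,2 dof=2 J2 → L=7 J1=3 J2=1
R@3,4 dof=1 J1 → L=7 J1=4 J2=1
add link → L=8 J1=4 J2=1
P@3,5 dof=1 J1 → L=8 J1=5 J2=1
R@1,3 dof=1 J1 → L=8 J1=6 J2=1
P@7,0 dof=1 J1 → L=8 J1=7 J2=1
M=3(L−1)−2J1−J2=3·7−2·7−1=6

M = 6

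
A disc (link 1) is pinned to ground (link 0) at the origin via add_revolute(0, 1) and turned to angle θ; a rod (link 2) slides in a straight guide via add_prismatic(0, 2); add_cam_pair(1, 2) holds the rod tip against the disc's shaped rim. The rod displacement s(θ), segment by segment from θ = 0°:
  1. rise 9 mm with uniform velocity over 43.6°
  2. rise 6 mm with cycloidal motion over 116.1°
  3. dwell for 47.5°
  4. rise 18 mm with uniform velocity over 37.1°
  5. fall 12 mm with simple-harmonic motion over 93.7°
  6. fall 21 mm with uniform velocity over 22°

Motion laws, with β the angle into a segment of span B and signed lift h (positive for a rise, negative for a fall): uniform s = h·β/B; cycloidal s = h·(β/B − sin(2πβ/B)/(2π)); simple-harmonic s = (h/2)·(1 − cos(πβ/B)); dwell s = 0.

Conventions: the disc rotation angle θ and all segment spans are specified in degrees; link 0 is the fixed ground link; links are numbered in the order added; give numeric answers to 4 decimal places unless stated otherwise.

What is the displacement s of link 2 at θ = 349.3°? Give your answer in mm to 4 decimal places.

segment 1 (0° to 43.6°, uniform, h = 9) is passed completely: s = 0.0000 + (9) = 9.0000
segment 2 (43.6° to 159.7°, cycloidal, h = 6) is passed completely: s = 9.0000 + (6) = 15.0000
segment 3 (159.7° to 207.2°, dwell): s unchanged at 15.0000
segment 4 (207.2° to 244.3°, uniform, h = 18) is passed completely: s = 15.0000 + (18) = 33.0000
segment 5 (244.3° to 338°, simple-harmonic, h = -12) is passed completely: s = 33.0000 + (-12) = 21.0000
θ = 349.3° falls in segment 6 (338° to 360°, uniform, h = -21): β = 349.3 − 338 = 11.3°, B = 22°; Δs = -21·11.3/22 = -10.7864; s = 21.0000 − 10.7864 = 10.2136

10.2136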